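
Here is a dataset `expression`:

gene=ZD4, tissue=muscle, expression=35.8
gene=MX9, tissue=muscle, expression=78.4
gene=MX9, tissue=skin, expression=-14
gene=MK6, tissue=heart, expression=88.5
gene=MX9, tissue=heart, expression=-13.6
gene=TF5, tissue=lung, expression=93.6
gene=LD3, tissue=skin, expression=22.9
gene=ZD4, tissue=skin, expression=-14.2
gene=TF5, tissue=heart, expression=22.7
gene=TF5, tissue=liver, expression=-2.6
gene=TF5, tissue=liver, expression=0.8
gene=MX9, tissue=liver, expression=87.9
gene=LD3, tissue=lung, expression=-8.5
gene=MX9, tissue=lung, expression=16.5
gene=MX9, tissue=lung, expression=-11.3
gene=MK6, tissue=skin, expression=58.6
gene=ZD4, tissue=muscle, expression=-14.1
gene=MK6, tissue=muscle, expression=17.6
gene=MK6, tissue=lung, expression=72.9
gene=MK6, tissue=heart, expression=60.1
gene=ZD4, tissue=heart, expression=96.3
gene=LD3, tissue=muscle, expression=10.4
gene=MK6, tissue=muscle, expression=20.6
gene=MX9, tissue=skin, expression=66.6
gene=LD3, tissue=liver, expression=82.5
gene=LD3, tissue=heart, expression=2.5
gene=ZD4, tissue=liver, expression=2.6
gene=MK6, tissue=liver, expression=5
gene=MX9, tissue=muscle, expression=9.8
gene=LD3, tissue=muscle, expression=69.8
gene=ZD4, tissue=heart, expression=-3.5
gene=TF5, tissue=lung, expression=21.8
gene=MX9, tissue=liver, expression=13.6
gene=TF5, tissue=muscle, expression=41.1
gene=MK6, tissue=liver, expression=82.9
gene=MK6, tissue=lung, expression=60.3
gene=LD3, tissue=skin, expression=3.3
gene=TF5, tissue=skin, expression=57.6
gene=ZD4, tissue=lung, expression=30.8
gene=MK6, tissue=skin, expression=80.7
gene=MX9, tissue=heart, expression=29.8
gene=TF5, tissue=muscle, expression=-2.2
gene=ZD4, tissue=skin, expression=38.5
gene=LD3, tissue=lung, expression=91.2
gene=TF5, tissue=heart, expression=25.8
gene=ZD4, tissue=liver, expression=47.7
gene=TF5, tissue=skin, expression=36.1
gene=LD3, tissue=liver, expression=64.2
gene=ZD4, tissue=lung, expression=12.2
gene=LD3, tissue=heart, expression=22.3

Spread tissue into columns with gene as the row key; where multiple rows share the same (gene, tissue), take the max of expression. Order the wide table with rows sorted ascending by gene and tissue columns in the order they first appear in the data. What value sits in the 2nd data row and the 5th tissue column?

82.9

With rows sorted ascending by gene, row 2 is gene=MK6. tissue columns in first-appearance order: muscle, skin, heart, lung, liver; column 5 is liver.
Long rows with gene=MK6, tissue=liver: max(5, 82.9) = 82.9.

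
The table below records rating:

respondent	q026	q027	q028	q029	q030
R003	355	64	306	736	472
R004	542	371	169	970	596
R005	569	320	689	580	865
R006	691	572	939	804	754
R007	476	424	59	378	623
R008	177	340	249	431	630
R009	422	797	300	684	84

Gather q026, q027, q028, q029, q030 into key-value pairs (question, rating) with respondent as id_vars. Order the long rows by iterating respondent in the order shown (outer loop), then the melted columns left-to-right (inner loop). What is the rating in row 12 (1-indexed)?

320

35 rows total (7 × 5). Row 12: index ⌊(12-1)/5⌋ = 2 into respondent → R005; (12-1) mod 5 = 1 into the melted columns → q027.
So row 12 is (R005, q027, 320); rating = 320.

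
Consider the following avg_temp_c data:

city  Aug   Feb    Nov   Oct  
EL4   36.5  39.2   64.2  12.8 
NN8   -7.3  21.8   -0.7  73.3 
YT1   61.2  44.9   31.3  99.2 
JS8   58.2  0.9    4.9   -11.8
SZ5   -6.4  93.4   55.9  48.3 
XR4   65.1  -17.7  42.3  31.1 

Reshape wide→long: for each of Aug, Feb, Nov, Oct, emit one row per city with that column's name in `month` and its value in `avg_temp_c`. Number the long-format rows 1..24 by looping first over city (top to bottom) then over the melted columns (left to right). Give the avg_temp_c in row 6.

21.8

24 rows total (6 × 4). Row 6: index ⌊(6-1)/4⌋ = 1 into city → NN8; (6-1) mod 4 = 1 into the melted columns → Feb.
So row 6 is (NN8, Feb, 21.8); avg_temp_c = 21.8.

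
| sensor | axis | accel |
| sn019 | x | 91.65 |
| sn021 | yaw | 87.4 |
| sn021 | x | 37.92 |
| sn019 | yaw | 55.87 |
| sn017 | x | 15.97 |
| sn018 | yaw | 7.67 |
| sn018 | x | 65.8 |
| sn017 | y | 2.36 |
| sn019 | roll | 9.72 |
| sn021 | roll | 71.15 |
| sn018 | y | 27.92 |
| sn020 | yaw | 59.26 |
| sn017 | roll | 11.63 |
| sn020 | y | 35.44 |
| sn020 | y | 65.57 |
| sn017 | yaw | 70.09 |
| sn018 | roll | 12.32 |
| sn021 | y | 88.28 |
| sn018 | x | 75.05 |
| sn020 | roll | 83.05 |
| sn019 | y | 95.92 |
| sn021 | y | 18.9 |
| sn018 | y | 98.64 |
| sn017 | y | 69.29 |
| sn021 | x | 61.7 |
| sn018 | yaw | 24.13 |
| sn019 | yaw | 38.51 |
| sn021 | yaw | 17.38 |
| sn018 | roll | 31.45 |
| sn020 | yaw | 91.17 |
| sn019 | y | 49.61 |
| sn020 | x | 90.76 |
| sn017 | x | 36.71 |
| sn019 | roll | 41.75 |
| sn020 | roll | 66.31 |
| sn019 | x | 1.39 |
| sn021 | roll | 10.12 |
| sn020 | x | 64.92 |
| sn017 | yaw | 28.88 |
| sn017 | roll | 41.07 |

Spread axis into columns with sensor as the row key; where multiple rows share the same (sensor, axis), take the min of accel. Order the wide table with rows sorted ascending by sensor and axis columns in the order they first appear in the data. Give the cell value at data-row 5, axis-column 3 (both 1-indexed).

With rows sorted ascending by sensor, row 5 is sensor=sn021. axis columns in first-appearance order: x, yaw, y, roll; column 3 is y.
Long rows with sensor=sn021, axis=y: min(88.28, 18.9) = 18.9.

18.9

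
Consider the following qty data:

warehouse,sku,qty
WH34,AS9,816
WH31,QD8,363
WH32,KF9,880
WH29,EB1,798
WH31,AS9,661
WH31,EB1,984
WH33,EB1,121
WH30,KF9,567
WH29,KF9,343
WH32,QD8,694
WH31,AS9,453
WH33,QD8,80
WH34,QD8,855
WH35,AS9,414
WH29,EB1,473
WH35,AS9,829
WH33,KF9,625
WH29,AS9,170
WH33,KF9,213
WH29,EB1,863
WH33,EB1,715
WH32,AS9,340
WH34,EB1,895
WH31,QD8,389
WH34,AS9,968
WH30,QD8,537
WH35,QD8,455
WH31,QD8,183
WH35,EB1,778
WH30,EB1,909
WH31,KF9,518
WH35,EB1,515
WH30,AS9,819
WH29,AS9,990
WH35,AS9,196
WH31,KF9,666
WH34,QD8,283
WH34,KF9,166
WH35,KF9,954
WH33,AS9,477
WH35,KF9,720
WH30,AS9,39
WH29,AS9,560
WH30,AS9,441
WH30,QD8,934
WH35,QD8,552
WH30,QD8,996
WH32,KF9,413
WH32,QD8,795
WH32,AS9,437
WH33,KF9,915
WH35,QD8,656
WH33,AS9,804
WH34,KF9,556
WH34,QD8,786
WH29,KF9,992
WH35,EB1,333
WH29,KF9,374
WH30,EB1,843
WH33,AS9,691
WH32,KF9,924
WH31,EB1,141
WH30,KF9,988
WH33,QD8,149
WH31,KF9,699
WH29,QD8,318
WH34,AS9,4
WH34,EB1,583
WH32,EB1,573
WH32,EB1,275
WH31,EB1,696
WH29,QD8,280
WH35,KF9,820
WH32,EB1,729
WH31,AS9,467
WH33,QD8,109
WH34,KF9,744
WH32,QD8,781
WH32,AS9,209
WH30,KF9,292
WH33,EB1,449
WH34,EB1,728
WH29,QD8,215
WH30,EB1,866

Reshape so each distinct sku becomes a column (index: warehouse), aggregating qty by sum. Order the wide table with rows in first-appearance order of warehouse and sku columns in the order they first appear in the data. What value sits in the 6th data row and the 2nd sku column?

2467

With rows in first-appearance order of warehouse, row 6 is warehouse=WH30. sku columns in first-appearance order: AS9, QD8, KF9, EB1; column 2 is QD8.
Long rows with warehouse=WH30, sku=QD8: 537 + 934 + 996 = 2467.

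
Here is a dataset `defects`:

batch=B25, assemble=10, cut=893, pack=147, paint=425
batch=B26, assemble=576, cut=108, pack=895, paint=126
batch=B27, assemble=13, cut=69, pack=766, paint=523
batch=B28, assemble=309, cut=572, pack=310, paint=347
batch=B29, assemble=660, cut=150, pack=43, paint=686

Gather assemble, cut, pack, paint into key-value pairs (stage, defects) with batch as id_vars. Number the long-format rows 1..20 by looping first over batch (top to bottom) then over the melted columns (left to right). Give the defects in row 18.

150

20 rows total (5 × 4). Row 18: index ⌊(18-1)/4⌋ = 4 into batch → B29; (18-1) mod 4 = 1 into the melted columns → cut.
So row 18 is (B29, cut, 150); defects = 150.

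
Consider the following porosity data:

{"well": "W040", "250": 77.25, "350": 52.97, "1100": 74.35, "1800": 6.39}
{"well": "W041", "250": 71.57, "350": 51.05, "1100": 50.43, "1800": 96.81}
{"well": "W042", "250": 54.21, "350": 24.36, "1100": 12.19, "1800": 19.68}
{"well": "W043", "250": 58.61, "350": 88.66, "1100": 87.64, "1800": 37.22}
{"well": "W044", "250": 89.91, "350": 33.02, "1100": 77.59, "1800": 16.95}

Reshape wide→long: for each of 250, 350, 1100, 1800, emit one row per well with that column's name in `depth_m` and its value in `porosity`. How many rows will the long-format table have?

20

5 well values × 4 melted columns = 20 rows.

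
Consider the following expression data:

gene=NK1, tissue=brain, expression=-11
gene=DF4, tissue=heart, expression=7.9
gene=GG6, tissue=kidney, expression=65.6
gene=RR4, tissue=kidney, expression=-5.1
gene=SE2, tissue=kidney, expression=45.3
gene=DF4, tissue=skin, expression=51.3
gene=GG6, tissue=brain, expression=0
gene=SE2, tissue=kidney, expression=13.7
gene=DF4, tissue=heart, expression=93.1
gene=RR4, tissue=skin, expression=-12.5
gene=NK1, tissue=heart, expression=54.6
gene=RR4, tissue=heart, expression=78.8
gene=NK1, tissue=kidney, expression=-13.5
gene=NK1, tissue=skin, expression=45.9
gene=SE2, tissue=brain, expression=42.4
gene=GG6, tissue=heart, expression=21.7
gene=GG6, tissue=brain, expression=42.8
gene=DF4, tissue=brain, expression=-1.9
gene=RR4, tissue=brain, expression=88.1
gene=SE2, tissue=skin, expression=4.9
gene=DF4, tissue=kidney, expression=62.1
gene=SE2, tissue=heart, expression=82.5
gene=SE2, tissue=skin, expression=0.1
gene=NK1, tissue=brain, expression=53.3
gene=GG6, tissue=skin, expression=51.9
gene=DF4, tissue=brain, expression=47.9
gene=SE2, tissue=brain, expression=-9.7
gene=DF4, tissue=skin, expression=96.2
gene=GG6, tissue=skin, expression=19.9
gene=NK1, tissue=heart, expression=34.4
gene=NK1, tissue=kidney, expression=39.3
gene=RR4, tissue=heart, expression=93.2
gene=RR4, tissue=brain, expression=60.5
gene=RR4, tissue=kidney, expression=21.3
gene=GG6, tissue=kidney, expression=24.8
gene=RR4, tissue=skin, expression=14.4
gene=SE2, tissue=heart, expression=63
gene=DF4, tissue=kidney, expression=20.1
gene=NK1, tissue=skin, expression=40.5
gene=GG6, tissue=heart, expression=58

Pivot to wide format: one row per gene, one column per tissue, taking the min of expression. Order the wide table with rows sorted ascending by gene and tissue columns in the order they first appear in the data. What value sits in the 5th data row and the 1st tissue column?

With rows sorted ascending by gene, row 5 is gene=SE2. tissue columns in first-appearance order: brain, heart, kidney, skin; column 1 is brain.
Long rows with gene=SE2, tissue=brain: min(42.4, -9.7) = -9.7.

-9.7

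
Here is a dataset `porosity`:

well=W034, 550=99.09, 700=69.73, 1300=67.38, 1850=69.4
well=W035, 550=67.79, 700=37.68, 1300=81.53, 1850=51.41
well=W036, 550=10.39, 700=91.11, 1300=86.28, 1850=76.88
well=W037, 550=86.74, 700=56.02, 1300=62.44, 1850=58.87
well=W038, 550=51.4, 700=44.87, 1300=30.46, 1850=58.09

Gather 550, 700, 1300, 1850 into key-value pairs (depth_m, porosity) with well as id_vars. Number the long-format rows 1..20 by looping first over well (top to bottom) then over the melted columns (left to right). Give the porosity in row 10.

20 rows total (5 × 4). Row 10: index ⌊(10-1)/4⌋ = 2 into well → W036; (10-1) mod 4 = 1 into the melted columns → 700.
So row 10 is (W036, 700, 91.11); porosity = 91.11.

91.11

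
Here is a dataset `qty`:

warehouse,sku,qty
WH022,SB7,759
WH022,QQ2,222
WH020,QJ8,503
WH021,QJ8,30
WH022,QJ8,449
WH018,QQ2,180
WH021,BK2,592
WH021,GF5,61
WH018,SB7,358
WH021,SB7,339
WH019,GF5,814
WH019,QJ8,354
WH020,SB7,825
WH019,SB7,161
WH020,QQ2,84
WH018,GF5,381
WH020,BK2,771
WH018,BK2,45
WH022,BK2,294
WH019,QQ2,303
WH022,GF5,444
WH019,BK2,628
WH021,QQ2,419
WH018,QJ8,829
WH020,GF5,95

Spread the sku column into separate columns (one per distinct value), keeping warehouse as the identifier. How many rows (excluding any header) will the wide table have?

5 distinct warehouse values → 5 rows.

5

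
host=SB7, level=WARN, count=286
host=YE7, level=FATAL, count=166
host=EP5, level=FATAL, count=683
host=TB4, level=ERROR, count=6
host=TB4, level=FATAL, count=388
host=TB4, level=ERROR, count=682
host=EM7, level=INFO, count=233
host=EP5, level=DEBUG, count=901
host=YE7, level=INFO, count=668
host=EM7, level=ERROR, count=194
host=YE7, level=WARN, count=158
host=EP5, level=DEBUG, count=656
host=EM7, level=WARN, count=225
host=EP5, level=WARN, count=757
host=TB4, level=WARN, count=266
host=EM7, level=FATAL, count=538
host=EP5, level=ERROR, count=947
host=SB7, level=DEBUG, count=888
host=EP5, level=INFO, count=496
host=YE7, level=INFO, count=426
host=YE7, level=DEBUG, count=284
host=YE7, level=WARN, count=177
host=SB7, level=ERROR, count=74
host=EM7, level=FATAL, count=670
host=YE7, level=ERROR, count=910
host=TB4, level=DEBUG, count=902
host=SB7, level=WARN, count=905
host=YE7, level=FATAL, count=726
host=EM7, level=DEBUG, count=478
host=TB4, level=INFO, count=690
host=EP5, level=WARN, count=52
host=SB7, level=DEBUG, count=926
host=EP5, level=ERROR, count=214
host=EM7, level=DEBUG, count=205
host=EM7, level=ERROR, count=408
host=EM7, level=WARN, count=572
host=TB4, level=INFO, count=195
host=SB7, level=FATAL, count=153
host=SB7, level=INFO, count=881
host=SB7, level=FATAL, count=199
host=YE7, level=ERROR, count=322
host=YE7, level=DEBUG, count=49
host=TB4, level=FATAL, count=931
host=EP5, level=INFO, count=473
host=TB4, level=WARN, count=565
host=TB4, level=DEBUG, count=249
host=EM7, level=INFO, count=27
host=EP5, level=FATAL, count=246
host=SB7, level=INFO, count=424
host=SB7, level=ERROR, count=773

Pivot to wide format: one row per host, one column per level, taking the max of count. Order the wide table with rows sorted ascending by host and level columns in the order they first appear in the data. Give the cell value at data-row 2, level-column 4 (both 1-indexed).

496

With rows sorted ascending by host, row 2 is host=EP5. level columns in first-appearance order: WARN, FATAL, ERROR, INFO, DEBUG; column 4 is INFO.
Long rows with host=EP5, level=INFO: max(496, 473) = 496.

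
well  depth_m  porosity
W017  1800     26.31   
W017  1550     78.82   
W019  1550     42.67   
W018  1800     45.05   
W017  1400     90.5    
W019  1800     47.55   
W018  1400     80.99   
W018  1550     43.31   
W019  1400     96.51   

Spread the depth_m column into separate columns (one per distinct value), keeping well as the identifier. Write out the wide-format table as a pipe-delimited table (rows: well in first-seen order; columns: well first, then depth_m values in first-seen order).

| well | 1800 | 1550 | 1400 |
| W017 | 26.31 | 78.82 | 90.5 |
| W019 | 47.55 | 42.67 | 96.51 |
| W018 | 45.05 | 43.31 | 80.99 |

Columns: well plus the 3 distinct depth_m values (1800, 1550, 1400).
For example, row W017 column 1800 takes porosity=26.31 from the long row (W017, 1800).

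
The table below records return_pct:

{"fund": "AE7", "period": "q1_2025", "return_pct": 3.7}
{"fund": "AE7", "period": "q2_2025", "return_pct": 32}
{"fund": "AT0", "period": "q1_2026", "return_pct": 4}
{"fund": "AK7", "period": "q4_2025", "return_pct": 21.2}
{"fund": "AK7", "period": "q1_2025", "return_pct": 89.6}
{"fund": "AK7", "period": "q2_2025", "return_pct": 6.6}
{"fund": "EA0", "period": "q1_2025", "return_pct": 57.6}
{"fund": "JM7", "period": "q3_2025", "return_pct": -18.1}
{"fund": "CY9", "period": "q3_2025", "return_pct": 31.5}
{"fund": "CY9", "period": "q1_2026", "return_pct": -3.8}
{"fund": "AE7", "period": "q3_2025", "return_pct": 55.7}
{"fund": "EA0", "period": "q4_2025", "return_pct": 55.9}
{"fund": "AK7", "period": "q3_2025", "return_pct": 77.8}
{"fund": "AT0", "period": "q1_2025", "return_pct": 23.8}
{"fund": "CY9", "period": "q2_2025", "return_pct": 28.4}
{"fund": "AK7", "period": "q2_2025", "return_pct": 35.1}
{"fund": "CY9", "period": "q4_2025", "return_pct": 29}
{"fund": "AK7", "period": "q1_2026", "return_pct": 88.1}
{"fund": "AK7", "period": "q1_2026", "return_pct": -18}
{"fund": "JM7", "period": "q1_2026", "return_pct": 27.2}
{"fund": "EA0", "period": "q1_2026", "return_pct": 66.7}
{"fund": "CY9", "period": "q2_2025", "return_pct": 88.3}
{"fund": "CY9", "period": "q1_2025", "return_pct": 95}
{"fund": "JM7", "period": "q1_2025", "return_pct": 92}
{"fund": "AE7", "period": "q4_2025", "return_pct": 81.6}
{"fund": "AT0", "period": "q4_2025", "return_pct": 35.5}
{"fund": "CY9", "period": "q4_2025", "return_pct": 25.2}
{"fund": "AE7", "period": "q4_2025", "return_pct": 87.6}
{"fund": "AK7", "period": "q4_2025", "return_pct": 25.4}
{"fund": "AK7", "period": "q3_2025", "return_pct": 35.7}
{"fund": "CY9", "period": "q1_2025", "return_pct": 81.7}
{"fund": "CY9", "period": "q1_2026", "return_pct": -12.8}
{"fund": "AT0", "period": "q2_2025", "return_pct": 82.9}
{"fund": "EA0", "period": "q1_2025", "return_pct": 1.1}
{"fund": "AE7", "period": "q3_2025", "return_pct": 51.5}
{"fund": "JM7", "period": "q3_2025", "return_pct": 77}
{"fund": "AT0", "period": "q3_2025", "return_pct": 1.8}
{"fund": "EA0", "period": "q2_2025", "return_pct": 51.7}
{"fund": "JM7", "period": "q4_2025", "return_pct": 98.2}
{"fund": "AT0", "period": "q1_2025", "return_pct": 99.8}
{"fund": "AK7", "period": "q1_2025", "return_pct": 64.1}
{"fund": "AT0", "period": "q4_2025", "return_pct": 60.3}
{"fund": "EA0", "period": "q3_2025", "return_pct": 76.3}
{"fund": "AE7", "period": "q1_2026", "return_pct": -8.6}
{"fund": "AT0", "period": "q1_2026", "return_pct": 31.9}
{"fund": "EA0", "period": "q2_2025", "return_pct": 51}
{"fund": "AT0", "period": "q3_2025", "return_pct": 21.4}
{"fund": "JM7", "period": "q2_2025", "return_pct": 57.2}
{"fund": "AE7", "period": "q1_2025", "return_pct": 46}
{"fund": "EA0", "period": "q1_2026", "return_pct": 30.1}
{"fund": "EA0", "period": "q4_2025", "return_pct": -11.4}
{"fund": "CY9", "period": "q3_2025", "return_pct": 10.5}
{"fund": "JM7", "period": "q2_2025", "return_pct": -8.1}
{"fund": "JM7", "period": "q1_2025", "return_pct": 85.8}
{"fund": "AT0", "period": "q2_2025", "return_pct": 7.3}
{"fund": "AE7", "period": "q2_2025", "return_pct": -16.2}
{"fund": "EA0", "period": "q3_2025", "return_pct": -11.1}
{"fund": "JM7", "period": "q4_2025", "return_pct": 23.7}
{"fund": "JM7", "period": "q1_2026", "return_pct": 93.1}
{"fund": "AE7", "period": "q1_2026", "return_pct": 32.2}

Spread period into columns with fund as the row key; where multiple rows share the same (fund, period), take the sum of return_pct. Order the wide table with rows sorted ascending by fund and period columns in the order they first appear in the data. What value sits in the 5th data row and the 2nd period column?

102.7

With rows sorted ascending by fund, row 5 is fund=EA0. period columns in first-appearance order: q1_2025, q2_2025, q1_2026, q4_2025, q3_2025; column 2 is q2_2025.
Long rows with fund=EA0, period=q2_2025: 51.7 + 51 = 102.7.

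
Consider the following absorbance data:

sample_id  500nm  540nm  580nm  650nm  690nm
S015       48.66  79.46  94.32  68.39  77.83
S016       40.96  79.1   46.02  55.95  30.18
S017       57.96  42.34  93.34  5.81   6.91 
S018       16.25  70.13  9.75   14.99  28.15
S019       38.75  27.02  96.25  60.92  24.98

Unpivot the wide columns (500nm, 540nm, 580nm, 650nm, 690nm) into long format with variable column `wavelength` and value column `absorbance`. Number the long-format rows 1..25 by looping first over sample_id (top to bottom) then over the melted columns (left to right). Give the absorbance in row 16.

25 rows total (5 × 5). Row 16: index ⌊(16-1)/5⌋ = 3 into sample_id → S018; (16-1) mod 5 = 0 into the melted columns → 500nm.
So row 16 is (S018, 500nm, 16.25); absorbance = 16.25.

16.25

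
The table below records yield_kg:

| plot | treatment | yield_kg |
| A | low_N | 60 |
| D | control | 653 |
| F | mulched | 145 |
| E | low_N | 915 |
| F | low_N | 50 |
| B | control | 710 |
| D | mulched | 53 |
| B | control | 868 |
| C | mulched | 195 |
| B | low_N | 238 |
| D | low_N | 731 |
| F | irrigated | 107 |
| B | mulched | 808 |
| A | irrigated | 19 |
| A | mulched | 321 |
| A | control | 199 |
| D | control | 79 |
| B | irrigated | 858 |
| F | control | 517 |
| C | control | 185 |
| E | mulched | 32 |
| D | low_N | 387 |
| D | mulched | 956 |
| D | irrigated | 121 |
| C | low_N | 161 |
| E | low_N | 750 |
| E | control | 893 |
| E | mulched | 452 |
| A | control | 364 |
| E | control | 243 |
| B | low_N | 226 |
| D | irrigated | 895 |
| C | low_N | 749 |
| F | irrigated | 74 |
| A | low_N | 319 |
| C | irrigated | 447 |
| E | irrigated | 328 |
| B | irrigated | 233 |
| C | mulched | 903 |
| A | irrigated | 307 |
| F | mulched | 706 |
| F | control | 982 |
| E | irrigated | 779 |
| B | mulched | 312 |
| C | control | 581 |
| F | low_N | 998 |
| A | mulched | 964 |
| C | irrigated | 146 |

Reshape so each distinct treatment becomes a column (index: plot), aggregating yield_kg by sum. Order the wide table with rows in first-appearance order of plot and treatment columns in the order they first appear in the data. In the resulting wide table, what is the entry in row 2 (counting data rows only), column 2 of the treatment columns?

732

With rows in first-appearance order of plot, row 2 is plot=D. treatment columns in first-appearance order: low_N, control, mulched, irrigated; column 2 is control.
Long rows with plot=D, treatment=control: 653 + 79 = 732.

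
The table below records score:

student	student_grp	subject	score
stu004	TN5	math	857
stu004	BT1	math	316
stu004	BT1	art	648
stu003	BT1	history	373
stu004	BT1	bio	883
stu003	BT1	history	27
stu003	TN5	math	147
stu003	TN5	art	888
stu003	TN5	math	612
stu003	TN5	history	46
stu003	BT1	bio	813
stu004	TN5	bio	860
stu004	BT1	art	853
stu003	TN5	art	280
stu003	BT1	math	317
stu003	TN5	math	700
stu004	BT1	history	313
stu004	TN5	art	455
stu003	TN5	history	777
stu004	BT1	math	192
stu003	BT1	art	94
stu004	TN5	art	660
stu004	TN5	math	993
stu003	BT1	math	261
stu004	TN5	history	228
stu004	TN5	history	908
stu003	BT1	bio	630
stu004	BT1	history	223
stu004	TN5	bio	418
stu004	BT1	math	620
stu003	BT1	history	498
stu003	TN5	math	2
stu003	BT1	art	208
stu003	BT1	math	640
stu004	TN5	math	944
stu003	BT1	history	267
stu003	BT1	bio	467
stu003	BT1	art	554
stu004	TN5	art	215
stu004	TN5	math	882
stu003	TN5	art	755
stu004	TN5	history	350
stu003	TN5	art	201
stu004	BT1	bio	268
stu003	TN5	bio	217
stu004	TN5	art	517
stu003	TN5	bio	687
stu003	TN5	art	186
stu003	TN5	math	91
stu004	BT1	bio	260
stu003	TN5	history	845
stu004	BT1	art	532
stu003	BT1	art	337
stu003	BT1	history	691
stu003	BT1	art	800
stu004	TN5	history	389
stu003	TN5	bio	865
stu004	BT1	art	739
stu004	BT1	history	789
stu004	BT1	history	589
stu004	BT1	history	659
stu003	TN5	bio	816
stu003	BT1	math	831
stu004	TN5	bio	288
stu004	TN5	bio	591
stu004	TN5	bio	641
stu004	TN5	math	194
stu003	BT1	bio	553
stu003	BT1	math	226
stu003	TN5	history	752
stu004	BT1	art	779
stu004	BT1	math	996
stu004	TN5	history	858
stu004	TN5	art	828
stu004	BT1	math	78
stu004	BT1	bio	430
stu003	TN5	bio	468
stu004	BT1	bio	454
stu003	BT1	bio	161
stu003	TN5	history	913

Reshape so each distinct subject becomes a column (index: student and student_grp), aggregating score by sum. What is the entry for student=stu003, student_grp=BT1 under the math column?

Rows with student=stu003, student_grp=BT1 and subject=math: score values are 317, 261, 640, 831, 226.
317 + 261 + 640 + 831 + 226 = 2275.

2275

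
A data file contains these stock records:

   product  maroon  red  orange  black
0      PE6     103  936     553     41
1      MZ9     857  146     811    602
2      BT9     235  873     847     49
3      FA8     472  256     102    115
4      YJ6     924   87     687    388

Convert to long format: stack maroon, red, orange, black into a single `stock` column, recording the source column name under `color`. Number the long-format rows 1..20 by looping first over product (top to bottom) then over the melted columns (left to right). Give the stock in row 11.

847

20 rows total (5 × 4). Row 11: index ⌊(11-1)/4⌋ = 2 into product → BT9; (11-1) mod 4 = 2 into the melted columns → orange.
So row 11 is (BT9, orange, 847); stock = 847.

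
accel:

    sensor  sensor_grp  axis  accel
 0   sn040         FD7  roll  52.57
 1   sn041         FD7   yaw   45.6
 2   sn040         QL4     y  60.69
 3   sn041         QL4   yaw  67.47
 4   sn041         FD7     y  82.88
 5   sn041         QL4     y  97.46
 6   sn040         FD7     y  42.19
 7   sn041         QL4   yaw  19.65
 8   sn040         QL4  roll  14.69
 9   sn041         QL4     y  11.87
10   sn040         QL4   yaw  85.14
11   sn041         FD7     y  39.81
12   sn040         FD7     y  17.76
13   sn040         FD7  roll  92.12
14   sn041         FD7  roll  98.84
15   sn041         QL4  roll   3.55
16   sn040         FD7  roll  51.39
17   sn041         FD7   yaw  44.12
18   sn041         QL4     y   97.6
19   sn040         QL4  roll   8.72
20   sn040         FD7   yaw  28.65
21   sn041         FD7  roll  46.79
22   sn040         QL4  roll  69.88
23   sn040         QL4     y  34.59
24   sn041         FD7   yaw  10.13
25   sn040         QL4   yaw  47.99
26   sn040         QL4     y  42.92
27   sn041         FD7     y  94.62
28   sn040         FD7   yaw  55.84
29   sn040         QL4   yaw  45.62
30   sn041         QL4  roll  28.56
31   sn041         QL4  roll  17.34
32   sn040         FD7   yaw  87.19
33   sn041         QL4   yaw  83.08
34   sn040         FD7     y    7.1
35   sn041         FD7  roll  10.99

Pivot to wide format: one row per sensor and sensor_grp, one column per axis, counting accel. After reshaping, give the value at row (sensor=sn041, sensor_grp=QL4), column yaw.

3

Rows with sensor=sn041, sensor_grp=QL4 and axis=yaw: accel values are 67.47, 19.65, 83.08.
3 rows match — count = 3.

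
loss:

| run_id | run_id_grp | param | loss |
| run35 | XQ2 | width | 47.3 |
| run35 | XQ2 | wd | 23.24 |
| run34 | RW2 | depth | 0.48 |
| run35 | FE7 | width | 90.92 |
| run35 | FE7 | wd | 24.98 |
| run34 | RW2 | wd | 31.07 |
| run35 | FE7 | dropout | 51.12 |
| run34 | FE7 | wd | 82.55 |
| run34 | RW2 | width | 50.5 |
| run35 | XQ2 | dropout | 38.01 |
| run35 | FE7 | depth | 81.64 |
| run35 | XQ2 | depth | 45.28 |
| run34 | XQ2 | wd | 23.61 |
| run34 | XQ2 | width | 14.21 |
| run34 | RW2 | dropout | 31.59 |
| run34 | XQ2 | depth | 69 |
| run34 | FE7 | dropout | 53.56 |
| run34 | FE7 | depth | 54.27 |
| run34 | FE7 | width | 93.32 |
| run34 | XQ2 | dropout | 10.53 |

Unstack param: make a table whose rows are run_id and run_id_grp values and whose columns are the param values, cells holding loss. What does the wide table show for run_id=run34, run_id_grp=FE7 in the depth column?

Wide layout: rows indexed by run_id and run_id_grp, columns are the 4 distinct param values (width, wd, depth, dropout).
Cell (run_id=run34, run_id_grp=FE7, param=depth) draws from the long row where run_id=run34, run_id_grp=FE7 and param=depth, which has loss=54.27.

54.27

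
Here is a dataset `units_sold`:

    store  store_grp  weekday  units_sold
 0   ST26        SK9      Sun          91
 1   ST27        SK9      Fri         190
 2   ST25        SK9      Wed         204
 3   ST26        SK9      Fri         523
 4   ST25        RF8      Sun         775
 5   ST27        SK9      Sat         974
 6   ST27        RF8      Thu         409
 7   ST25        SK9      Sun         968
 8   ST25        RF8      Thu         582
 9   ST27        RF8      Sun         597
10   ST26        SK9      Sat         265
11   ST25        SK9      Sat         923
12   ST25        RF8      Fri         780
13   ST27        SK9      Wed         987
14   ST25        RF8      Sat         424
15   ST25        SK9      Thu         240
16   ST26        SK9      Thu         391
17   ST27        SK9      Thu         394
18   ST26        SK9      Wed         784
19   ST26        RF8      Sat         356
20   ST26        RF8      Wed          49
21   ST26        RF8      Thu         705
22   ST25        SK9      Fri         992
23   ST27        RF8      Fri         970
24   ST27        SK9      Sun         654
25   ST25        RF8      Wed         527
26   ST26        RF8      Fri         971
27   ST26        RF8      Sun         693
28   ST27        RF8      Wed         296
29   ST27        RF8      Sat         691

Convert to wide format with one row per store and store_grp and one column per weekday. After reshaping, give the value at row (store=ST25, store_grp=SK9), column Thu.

240

Wide layout: rows indexed by store and store_grp, columns are the 5 distinct weekday values (Sun, Fri, Wed, Sat, Thu).
Cell (store=ST25, store_grp=SK9, weekday=Thu) draws from the long row where store=ST25, store_grp=SK9 and weekday=Thu, which has units_sold=240.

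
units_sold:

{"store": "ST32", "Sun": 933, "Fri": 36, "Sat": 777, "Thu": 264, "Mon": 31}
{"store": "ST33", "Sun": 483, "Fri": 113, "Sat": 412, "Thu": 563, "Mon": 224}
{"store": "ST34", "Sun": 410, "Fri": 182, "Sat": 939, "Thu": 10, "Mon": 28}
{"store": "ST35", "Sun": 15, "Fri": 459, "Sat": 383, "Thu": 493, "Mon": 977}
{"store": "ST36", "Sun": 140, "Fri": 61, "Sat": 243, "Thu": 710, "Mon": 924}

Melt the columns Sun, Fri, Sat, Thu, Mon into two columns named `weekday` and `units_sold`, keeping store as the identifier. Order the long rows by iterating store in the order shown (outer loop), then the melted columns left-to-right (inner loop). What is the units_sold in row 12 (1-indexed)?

25 rows total (5 × 5). Row 12: index ⌊(12-1)/5⌋ = 2 into store → ST34; (12-1) mod 5 = 1 into the melted columns → Fri.
So row 12 is (ST34, Fri, 182); units_sold = 182.

182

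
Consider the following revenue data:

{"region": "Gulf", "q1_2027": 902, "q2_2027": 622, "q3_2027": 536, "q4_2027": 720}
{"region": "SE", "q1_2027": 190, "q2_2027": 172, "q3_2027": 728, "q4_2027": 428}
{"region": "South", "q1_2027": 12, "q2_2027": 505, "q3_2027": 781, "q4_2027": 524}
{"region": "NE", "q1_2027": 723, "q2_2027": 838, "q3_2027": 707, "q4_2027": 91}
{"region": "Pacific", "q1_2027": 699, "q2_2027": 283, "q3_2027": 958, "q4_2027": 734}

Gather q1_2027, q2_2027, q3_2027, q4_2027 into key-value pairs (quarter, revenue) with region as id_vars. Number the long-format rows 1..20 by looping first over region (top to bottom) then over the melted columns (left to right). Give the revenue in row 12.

20 rows total (5 × 4). Row 12: index ⌊(12-1)/4⌋ = 2 into region → South; (12-1) mod 4 = 3 into the melted columns → q4_2027.
So row 12 is (South, q4_2027, 524); revenue = 524.

524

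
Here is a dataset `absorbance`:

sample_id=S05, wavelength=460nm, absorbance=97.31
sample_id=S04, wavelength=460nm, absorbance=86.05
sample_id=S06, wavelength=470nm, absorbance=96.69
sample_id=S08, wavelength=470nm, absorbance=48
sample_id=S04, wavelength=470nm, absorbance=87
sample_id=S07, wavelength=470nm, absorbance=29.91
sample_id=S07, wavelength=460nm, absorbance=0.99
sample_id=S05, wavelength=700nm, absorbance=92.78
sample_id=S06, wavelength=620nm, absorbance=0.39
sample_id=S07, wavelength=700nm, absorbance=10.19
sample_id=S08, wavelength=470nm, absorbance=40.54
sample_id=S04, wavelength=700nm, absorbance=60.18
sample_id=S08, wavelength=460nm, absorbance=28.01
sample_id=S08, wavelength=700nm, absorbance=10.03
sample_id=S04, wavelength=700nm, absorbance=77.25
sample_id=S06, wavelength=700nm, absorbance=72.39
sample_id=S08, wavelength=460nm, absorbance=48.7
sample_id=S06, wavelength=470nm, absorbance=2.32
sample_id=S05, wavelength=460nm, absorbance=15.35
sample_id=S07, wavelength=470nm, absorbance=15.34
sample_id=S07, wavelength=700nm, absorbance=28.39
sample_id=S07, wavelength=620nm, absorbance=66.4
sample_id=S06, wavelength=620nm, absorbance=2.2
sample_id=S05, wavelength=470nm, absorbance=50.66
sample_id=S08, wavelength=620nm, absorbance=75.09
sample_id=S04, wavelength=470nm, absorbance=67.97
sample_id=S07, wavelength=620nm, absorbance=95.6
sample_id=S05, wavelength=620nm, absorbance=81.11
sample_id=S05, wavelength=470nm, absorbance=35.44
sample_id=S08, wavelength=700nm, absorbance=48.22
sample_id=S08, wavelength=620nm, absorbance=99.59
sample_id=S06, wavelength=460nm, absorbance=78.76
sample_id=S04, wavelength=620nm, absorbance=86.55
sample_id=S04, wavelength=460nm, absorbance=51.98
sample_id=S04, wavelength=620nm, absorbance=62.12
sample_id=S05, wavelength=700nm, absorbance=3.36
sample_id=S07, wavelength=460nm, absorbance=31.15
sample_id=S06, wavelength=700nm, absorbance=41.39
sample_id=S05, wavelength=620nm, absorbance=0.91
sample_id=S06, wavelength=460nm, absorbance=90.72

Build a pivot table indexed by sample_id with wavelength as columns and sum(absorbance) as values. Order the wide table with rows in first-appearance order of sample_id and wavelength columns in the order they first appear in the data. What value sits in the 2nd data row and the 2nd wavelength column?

With rows in first-appearance order of sample_id, row 2 is sample_id=S04. wavelength columns in first-appearance order: 460nm, 470nm, 700nm, 620nm; column 2 is 470nm.
Long rows with sample_id=S04, wavelength=470nm: 87 + 67.97 = 154.97.

154.97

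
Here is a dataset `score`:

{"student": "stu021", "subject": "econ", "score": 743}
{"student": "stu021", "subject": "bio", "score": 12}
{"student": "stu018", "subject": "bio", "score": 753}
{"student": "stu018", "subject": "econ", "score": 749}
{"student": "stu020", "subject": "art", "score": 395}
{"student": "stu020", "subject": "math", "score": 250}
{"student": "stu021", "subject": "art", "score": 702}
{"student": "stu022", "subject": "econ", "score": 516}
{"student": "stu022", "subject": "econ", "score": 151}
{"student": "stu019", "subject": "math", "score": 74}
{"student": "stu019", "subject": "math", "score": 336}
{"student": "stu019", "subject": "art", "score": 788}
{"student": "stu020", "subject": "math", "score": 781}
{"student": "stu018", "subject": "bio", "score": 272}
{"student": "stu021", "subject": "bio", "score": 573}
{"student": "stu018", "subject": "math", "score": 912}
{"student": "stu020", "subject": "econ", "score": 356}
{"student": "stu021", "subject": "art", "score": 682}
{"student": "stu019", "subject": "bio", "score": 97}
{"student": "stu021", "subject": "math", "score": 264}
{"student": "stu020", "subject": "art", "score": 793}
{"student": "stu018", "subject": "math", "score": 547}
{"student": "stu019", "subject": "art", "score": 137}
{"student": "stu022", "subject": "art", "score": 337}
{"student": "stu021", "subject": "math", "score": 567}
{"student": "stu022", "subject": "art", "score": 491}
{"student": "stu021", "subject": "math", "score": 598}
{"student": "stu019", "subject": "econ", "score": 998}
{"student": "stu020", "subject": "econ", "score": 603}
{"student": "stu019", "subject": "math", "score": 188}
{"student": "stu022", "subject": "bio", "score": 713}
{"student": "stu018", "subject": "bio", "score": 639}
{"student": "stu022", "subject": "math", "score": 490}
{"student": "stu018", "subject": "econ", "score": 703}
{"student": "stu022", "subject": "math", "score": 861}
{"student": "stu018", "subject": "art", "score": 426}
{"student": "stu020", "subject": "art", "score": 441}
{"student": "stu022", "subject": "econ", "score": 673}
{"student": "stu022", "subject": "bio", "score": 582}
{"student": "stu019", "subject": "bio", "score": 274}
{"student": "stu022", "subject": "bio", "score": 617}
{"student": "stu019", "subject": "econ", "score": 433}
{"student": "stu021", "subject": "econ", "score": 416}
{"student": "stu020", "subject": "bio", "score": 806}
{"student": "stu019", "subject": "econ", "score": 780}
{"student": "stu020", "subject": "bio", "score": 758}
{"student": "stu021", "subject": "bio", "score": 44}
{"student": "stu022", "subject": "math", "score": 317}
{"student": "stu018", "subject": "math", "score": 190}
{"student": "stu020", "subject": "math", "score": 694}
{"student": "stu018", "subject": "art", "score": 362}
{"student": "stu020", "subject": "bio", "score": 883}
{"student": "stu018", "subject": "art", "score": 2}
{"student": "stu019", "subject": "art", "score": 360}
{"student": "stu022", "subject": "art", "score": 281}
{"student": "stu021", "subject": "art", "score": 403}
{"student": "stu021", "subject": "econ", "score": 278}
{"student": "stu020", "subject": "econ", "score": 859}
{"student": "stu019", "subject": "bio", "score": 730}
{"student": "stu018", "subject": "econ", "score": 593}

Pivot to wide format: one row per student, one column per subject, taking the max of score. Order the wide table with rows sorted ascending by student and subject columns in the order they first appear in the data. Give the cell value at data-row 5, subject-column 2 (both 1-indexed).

With rows sorted ascending by student, row 5 is student=stu022. subject columns in first-appearance order: econ, bio, art, math; column 2 is bio.
Long rows with student=stu022, subject=bio: max(713, 582, 617) = 713.

713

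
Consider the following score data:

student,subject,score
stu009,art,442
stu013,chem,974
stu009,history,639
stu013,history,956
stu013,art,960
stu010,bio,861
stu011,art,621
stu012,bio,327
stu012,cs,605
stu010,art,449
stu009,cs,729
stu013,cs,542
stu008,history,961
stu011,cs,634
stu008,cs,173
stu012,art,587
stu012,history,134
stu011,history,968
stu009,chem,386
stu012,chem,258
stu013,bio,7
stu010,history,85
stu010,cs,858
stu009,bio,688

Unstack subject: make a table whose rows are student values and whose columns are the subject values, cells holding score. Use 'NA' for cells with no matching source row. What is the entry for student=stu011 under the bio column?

No long-format row has student=stu011 and subject=bio, so the cell is NA.

NA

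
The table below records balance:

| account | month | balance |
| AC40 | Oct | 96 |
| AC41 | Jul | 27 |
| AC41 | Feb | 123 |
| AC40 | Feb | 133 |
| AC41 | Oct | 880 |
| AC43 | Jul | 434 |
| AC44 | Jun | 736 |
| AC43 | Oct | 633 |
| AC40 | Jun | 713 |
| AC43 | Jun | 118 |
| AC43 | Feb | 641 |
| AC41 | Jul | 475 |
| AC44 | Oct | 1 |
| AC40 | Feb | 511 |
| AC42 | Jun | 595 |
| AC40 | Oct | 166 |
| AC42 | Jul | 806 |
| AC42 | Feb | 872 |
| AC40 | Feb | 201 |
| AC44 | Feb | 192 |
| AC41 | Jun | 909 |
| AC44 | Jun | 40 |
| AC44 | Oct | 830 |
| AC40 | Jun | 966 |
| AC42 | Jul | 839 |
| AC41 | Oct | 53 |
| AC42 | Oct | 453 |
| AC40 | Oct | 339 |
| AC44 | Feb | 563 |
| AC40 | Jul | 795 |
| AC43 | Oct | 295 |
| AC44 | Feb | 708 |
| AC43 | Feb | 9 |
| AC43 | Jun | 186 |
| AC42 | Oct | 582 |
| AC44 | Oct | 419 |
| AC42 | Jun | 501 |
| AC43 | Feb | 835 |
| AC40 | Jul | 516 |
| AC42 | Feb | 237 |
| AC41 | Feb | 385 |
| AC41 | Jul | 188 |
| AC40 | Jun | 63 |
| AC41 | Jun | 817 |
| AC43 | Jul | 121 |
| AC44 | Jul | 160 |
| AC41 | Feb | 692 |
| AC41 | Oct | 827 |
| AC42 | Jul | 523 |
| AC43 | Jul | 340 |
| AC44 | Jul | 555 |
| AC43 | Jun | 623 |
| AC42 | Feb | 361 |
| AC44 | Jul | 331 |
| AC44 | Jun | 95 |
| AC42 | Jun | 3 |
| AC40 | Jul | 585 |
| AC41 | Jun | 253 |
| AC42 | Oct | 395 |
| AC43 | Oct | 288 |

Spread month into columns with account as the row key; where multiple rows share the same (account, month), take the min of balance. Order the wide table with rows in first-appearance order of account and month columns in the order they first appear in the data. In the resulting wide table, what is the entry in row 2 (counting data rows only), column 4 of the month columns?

253

With rows in first-appearance order of account, row 2 is account=AC41. month columns in first-appearance order: Oct, Jul, Feb, Jun; column 4 is Jun.
Long rows with account=AC41, month=Jun: min(909, 817, 253) = 253.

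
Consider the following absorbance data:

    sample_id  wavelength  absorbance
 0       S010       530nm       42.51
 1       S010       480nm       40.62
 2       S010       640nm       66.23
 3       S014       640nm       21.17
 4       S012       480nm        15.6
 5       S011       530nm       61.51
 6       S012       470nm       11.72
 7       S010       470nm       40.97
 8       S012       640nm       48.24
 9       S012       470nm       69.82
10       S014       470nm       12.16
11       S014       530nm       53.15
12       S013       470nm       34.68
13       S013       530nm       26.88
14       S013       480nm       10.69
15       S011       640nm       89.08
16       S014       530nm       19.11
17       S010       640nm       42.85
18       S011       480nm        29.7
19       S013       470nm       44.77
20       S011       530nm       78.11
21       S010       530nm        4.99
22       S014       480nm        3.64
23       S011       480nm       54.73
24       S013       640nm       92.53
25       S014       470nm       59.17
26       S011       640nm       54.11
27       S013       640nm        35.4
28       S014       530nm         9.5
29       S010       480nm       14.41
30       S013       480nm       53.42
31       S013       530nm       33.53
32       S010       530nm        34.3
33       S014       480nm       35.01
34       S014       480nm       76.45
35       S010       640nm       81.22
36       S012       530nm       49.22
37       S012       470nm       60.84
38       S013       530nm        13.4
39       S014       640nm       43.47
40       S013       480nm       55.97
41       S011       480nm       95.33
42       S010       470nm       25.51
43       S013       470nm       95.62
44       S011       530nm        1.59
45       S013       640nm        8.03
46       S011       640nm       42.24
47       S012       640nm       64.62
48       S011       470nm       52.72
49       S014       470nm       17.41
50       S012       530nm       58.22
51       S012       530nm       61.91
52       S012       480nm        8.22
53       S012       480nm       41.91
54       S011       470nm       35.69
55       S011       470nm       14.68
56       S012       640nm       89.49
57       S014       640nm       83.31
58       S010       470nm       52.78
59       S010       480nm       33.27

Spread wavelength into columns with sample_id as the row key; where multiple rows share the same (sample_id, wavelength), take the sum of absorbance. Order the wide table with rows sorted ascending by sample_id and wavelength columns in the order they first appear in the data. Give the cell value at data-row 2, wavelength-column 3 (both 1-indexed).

185.43

With rows sorted ascending by sample_id, row 2 is sample_id=S011. wavelength columns in first-appearance order: 530nm, 480nm, 640nm, 470nm; column 3 is 640nm.
Long rows with sample_id=S011, wavelength=640nm: 89.08 + 54.11 + 42.24 = 185.43.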